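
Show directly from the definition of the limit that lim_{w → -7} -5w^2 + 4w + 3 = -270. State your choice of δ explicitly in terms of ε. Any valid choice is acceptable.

Fix ε > 0. We want δ > 0 such that 0 < |w + 7| < δ implies |(-5w^2 + 4w + 3) + 270| < ε.
(-5w^2 + 4w + 3) + 270 = -5w^2 + 4w + 273 = (w + 7)(-5w + 39).
So |(-5w^2 + 4w + 3) + 270| = |w + 7|·|-5w + 39|.
Require δ ≤ 1. Then |w + 7| < 1 gives |w| < 8, and by the triangle inequality |-5w + 39| ≤ 5·8 + 39 = 79.
Hence |(-5w^2 + 4w + 3) + 270| ≤ 79|w + 7| < ε provided |w + 7| < ε/79.
Choosing δ = min(1, ε/79) ensures both conditions, hence |(-5w^2 + 4w + 3) + 270| < ε.

δ = min(1, ε/79)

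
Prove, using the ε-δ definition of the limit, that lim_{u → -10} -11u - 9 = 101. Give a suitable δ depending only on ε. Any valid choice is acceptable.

Let ε > 0 be given. We need δ > 0 so that 0 < |u + 10| < δ implies |(-11u - 9) − 101| < ε.
Since (-11u - 9) − 101 = -11(u + 10), we have |(-11u - 9) − 101| = 11|u + 10|.
Thus it suffices that |u + 10| < ε/11.
Choosing δ = ε/11 gives |(-11u - 9) − 101| = 11|u + 10| < ε whenever |u + 10| < δ.

δ = ε/11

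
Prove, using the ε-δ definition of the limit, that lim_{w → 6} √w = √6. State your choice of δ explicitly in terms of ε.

Suppose ε > 0. We want δ > 0 such that 0 < |w − 6| < δ implies |√w − √6| < ε.
Multiplying by the conjugate, |√w − √6| = |w − 6|/(√w + √6).
Restrict δ ≤ 6 so that |w − 6| < 6 forces w > 0, and then √w + √6 > √6.
Hence |√w − √6| < |w − 6|/√6, which is < ε once |w − 6| < √6·ε.
Take δ = min(6, √6·ε). If 0 < |w − 6| < δ then w > 0 and |√w − √6| < |w − 6|/√6 < ε.

δ = min(6, √6·ε)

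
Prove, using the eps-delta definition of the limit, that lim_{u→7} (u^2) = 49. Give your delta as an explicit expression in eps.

Let eps > 0. We seek delta > 0 with 0 < |u − 7| < delta ⇒ |u^2 − 49| < eps.
Factor: u^2 − 49 = (u − 7)(u + 7), so |u^2 − 49| = |u − 7|·|u + 7|.
Impose delta ≤ 1 so that |u| < 8; then |u + 7| ≤ 15.
Hence |u^2 − 49| ≤ 15|u − 7|, which is < eps once |u − 7| < eps/15.
Take delta = min(1, eps/15). If 0 < |u − 7| < delta then both bounds hold and |u^2 − 49| ≤ 15|u − 7| < 15·(eps/15) = eps.

delta = min(1, eps/15)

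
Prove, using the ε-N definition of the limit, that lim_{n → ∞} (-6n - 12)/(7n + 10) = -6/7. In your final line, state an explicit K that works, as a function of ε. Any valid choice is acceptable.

Let ε > 0 be given. For n ≥ 1, |(-6n - 12)/(7n + 10) + 6/7| = |-24|/(7(7n + 10)) = 24/(7(7n + 10)).
Since 7n + 10 ≥ 7n for n ≥ 1, this is ≤ 24/(7·7n) = (24/49)/n.
So |(-6n - 12)/(7n + 10) + 6/7| < ε whenever n > (24/49)/ε.
Take K = (24/49)/ε. If n > K then |(-6n - 12)/(7n + 10) + 6/7| ≤ (24/49)/n < ε.

K = (24/49)/ε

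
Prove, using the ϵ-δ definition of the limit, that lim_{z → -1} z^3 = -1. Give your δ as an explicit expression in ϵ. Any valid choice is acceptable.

δ = min(1, ϵ/7)

Let ϵ > 0. We seek δ > 0 with 0 < |z + 1| < δ ⇒ |z^3 + 1| < ϵ.
Factor: z^3 + 1 = (z + 1)(z^2 - z + 1), so |z^3 + 1| = |z + 1|·|z^2 - z + 1|.
Restrict δ ≤ 1. Then |z + 1| < 1 gives |z| < 2, so by the triangle inequality |z^2 - z + 1| ≤ 2^2 + 2 + 1 = 7.
Hence |z^3 + 1| ≤ 7|z + 1|, which is < ϵ once |z + 1| < ϵ/7.
Take δ = min(1, ϵ/7). If 0 < |z + 1| < δ then both bounds hold and |z^3 + 1| ≤ 7|z + 1| < 7·(ϵ/7) = ϵ.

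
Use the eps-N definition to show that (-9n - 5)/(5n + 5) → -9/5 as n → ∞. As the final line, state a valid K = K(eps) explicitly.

K = (4/5)/eps

Let eps > 0 be given. For n ≥ 1, |(-9n - 5)/(5n + 5) + 9/5| = |20|/(5(5n + 5)) = 20/(5(5n + 5)).
Since 5n + 5 ≥ 5n for n ≥ 1, this is ≤ 20/(5·5n) = (4/5)/n.
So |(-9n - 5)/(5n + 5) + 9/5| < eps whenever n > (4/5)/eps.
Take K = (4/5)/eps. If n > K then |(-9n - 5)/(5n + 5) + 9/5| ≤ (4/5)/n < eps.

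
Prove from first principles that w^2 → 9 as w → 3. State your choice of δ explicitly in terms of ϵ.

Let ϵ > 0. We seek δ > 0 with 0 < |w − 3| < δ ⇒ |w^2 − 9| < ϵ.
Factor: w^2 − 9 = (w − 3)(w + 3), so |w^2 − 9| = |w − 3|·|w + 3|.
Impose δ ≤ 1 so that |w| < 4; then |w + 3| ≤ 7.
Hence |w^2 − 9| ≤ 7|w − 3|, which is < ϵ once |w − 3| < ϵ/7.
Take δ = min(1, ϵ/7). If 0 < |w − 3| < δ then both bounds hold and |w^2 − 9| ≤ 7|w − 3| < 7·(ϵ/7) = ϵ.

δ = min(1, ϵ/7)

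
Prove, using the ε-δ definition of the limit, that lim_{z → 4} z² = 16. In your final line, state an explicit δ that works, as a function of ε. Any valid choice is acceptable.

Fix ε > 0. We seek δ > 0 with 0 < |z − 4| < δ ⇒ |z² − 16| < ε.
Factor: z² − 16 = (z − 4)(z + 4), so |z² − 16| = |z − 4|·|z + 4|.
Restrict δ ≤ 2. Then |z − 4| < 2 gives |z| < 6, so by the triangle inequality |z + 4| ≤ 6 + 4 = 10.
Hence |z² − 16| ≤ 10|z − 4|, which is < ε once |z − 4| < ε/10.
Take δ = min(2, ε/10). If 0 < |z − 4| < δ then both bounds hold and |z² − 16| ≤ 10|z − 4| < 10·(ε/10) = ε.

δ = min(2, ε/10)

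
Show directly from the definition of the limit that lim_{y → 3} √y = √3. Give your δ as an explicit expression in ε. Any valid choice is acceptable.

δ = min(3, √3·ε)

Suppose ε > 0. We want δ > 0 such that 0 < |y − 3| < δ implies |√y − √3| < ε.
Rationalise: √y − √3 = (y − 3)/(√y + √3), so |√y − √3| = |y − 3|/(√y + √3).
Restrict δ ≤ 3 so that |y − 3| < 3 forces y > 0, and then √y + √3 > √3.
Hence |√y − √3| < |y − 3|/√3, which is < ε once |y − 3| < √3·ε.
Take δ = min(3, √3·ε). If 0 < |y − 3| < δ then y > 0 and |√y − √3| < |y − 3|/√3 < ε.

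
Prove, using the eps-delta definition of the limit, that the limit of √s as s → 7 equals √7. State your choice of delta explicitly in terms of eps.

delta = min(7, √7·eps)

Let eps > 0 be given. We want delta > 0 such that 0 < |s − 7| < delta implies |√s − √7| < eps.
Multiplying by the conjugate, |√s − √7| = |s − 7|/(√s + √7).
Restrict delta ≤ 7 so that |s − 7| < 7 forces s > 0, and then √s + √7 > √7.
Hence |√s − √7| < |s − 7|/√7, which is < eps once |s − 7| < √7·eps.
Take delta = min(7, √7·eps). If 0 < |s − 7| < delta then s > 0 and |√s − √7| < |s − 7|/√7 < eps.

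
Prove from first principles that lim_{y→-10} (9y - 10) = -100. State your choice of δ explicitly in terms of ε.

Fix ε > 0. We need δ > 0 so that 0 < |y + 10| < δ implies |(9y - 10) + 100| < ε.
|(9y - 10) + 100| = |9y + 90| = 9|y + 10|.
Thus it suffices that |y + 10| < ε/9.
Choosing δ = ε/9 gives |(9y - 10) + 100| = 9|y + 10| < ε whenever |y + 10| < δ.

δ = ε/9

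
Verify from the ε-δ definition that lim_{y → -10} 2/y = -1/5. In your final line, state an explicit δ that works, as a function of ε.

δ = min(5, 25ε)

Suppose ε > 0. We seek δ > 0 such that 0 < |y + 10| < δ implies |2/y + 1/5| < ε.
|2/y + 1/5| = 2·|-10 − y|/(10·|y|) = 2|y + 10|/(10|y|).
Restrict δ ≤ 5. Then |y + 10| < 5 gives |y| > 5, so 10|y| > 50.
Then |2/y + 1/5| < 2|y + 10|/50, which is < ε when |y + 10| < 25ε.
Take δ = min(5, 25ε). Then 0 < |y + 10| < δ gives both |y + 10| < 5 and |y + 10| < 25ε, so |2/y + 1/5| < ε.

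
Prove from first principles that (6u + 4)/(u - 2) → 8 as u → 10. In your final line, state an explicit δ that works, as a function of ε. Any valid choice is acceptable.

δ = min(4, 2ε)

Let ε > 0. We want δ > 0 with 0 < |u − 10| < δ ⇒ |(6u + 4)/(u - 2) − 8| < ε.
Combining over a common denominator, (6u + 4)/(u - 2) − 8 = [(6u + 4)·8 − 64·(u - 2)] / [8·(u - 2)] = -16(u − 10) / (8(u - 2)).
So |(6u + 4)/(u - 2) − 8| = 16|u − 10| / (8·|u − 2|).
Restrict δ ≤ 4. Then |u − 10| < 4 gives |u − 2| = |(u − 10) + 8| ≥ 8 − 4 = 4.
Hence |(6u + 4)/(u - 2) − 8| < 16|u − 10|/(8·4) = (1/2)|u − 10|, which is < ε once |u − 10| < 2ε.
Take δ = min(4, 2ε). Then 0 < |u − 10| < δ forces both bounds, so |(6u + 4)/(u - 2) − 8| < ε.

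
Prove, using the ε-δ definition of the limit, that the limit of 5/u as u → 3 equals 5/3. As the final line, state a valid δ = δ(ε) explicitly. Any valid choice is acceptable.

δ = min(3/2, (9/10)ε)

Suppose ε > 0. We seek δ > 0 such that 0 < |u − 3| < δ implies |5/u − (5/3)| < ε.
|5/u − (5/3)| = 5·|3 − u|/(3·|u|) = 5|u − 3|/(3|u|).
Restrict δ ≤ 3/2. Then |u − 3| < 3/2 gives |u| > 3/2, so 3|u| > 9/2.
Then |5/u − (5/3)| < 5|u − 3|/(9/2), which is < ε when |u − 3| < (9/10)ε.
Take δ = min(3/2, (9/10)ε). Then 0 < |u − 3| < δ gives both |u − 3| < 3/2 and |u − 3| < (9/10)ε, so |5/u − (5/3)| < ε.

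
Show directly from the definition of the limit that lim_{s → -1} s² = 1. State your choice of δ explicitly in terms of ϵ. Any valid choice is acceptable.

δ = min(1, ϵ/3)

Let ϵ > 0. We seek δ > 0 with 0 < |s + 1| < δ ⇒ |s² − 1| < ϵ.
Factor: s² − 1 = (s + 1)(s - 1), so |s² − 1| = |s + 1|·|s - 1|.
Restrict δ ≤ 1. Then |s + 1| < 1 gives |s| < 2, so by the triangle inequality |s - 1| ≤ 2 + 1 = 3.
Hence |s² − 1| ≤ 3|s + 1|, which is < ϵ once |s + 1| < ϵ/3.
Take δ = min(1, ϵ/3). If 0 < |s + 1| < δ then both bounds hold and |s² − 1| ≤ 3|s + 1| < 3·(ϵ/3) = ϵ.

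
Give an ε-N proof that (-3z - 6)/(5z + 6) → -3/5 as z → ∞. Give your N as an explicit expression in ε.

Suppose ε > 0. We seek N > 0 such that z > N implies |(-3z - 6)/(5z + 6) + 3/5| < ε.
(-3z - 6)/(5z + 6) + 3/5 = (5(-3z - 6) − (-3)(5z + 6)) / (5(5z + 6)) = -12/(5(5z + 6)).
For z > 0 we have 5z + 6 > 5z, so |(-3z - 6)/(5z + 6) + 3/5| = 12/(5(5z + 6)) < 12/(5·5z) = (12/25)/z.
Thus |(-3z - 6)/(5z + 6) + 3/5| < ε whenever z > (12/25)/ε.
Take N = (12/25)/ε. If z > N then |(-3z - 6)/(5z + 6) + 3/5| < (12/25)/z < ε.

N = (12/25)/ε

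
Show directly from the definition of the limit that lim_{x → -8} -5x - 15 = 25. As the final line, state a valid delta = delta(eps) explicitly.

Let eps > 0. We need delta > 0 so that 0 < |x + 8| < delta implies |(-5x - 15) − 25| < eps.
Since (-5x - 15) − 25 = -5(x + 8), we have |(-5x - 15) − 25| = 5|x + 8|.
Thus it suffices that |x + 8| < eps/5.
Take delta = eps/5. If 0 < |x + 8| < delta then |(-5x - 15) − 25| = 5|x + 8| < 5·(eps/5) = eps.

delta = eps/5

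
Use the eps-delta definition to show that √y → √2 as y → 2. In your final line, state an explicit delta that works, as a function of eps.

Fix eps > 0. We want delta > 0 such that 0 < |y − 2| < delta implies |√y − √2| < eps.
Multiplying by the conjugate, |√y − √2| = |y − 2|/(√y + √2).
Restrict delta ≤ 2 so that |y − 2| < 2 forces y > 0, and then √y + √2 > √2.
Hence |√y − √2| < |y − 2|/√2, which is < eps once |y − 2| < √2·eps.
Take delta = min(2, √2·eps). If 0 < |y − 2| < delta then y > 0 and |√y − √2| < |y − 2|/√2 < eps.

delta = min(2, √2·eps)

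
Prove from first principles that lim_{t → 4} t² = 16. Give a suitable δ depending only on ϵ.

Fix ϵ > 0. We seek δ > 0 with 0 < |t − 4| < δ ⇒ |t² − 16| < ϵ.
Factor: t² − 16 = (t − 4)(t + 4), so |t² − 16| = |t − 4|·|t + 4|.
Impose δ ≤ 1 so that |t| < 5; then |t + 4| ≤ 9.
Hence |t² − 16| ≤ 9|t − 4|, which is < ϵ once |t − 4| < ϵ/9.
Take δ = min(1, ϵ/9). If 0 < |t − 4| < δ then both bounds hold and |t² − 16| ≤ 9|t − 4| < 9·(ϵ/9) = ϵ.

δ = min(1, ϵ/9)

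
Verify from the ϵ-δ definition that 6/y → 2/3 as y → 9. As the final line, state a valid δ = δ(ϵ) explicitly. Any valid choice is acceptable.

δ = min(9/2, (27/4)ϵ)

Fix ϵ > 0. We seek δ > 0 such that 0 < |y − 9| < δ implies |6/y − (2/3)| < ϵ.
|6/y − (2/3)| = 6·|9 − y|/(9·|y|) = 6|y − 9|/(9|y|).
Require δ ≤ 9/2 so that |y| > 9 − 9/2 = 9/2, hence 9|y| > 81/2.
Then |6/y − (2/3)| < 6|y − 9|/(81/2), which is < ϵ when |y − 9| < (27/4)ϵ.
Take δ = min(9/2, (27/4)ϵ). Then 0 < |y − 9| < δ gives both |y − 9| < 9/2 and |y − 9| < (27/4)ϵ, so |6/y − (2/3)| < ϵ.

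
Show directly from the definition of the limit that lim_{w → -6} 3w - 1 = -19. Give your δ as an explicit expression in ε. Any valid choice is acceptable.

Let ε > 0 be given. We need δ > 0 so that 0 < |w + 6| < δ implies |(3w - 1) + 19| < ε.
Since (3w - 1) + 19 = 3(w + 6), we have |(3w - 1) + 19| = 3|w + 6|.
Thus it suffices that |w + 6| < ε/3.
Take δ = ε/3. If 0 < |w + 6| < δ then |(3w - 1) + 19| = 3|w + 6| < 3·(ε/3) = ε.

δ = ε/3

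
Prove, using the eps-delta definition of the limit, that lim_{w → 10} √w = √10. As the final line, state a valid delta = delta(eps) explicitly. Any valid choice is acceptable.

Suppose eps > 0. We want delta > 0 such that 0 < |w − 10| < delta implies |√w − √10| < eps.
Multiplying by the conjugate, |√w − √10| = |w − 10|/(√w + √10).
Restrict delta ≤ 10 so that |w − 10| < 10 forces w > 0, and then √w + √10 > √10.
Hence |√w − √10| < |w − 10|/√10, which is < eps once |w − 10| < √10·eps.
Take delta = min(10, √10·eps). If 0 < |w − 10| < delta then w > 0 and |√w − √10| < |w − 10|/√10 < eps.

delta = min(10, √10·eps)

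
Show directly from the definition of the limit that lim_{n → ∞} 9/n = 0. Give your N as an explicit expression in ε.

Let ε > 0. For n ≥ 1, |9/n − 0| = 9/(n) ≤ 9/n.
We need 9/n < ε, i.e. n > 9/ε.
Take N = 9/ε. If n > N then |9/n| ≤ 9/n < ε.

N = 9/ε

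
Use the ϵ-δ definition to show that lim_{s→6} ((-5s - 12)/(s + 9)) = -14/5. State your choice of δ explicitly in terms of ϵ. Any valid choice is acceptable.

δ = min(15/2, (75/22)ϵ)

Suppose ϵ > 0. We want δ > 0 with 0 < |s − 6| < δ ⇒ |(-5s - 12)/(s + 9) + 14/5| < ϵ.
Combining over a common denominator, (-5s - 12)/(s + 9) + 14/5 = [(-5s - 12)·15 − (-42)·(s + 9)] / [15·(s + 9)] = -33(s − 6) / (15(s + 9)).
So |(-5s - 12)/(s + 9) + 14/5| = 33|s − 6| / (15·|s + 9|).
Restrict δ ≤ 15/2. Then |s − 6| < 15/2 gives |s + 9| = |(s − 6) + 15| ≥ 15 − 15/2 = 15/2.
Hence |(-5s - 12)/(s + 9) + 14/5| < 33|s − 6|/(15·(15/2)) = (22/75)|s − 6|, which is < ϵ once |s − 6| < (75/22)ϵ.
Take δ = min(15/2, (75/22)ϵ). Then 0 < |s − 6| < δ forces both bounds, so |(-5s - 12)/(s + 9) + 14/5| < ϵ.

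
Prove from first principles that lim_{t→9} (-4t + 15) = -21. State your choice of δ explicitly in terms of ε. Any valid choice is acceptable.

δ = ε/4

Let ε > 0. We need δ > 0 so that 0 < |t − 9| < δ implies |(-4t + 15) + 21| < ε.
Since (-4t + 15) + 21 = -4(t − 9), we have |(-4t + 15) + 21| = 4|t − 9|.
Thus it suffices that |t − 9| < ε/4.
Choosing δ = ε/4 gives |(-4t + 15) + 21| = 4|t − 9| < ε whenever |t − 9| < δ.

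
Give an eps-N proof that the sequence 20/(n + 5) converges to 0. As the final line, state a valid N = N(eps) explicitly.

N = 20/eps

Let eps > 0 be given. For n ≥ 1, |20/(n + 5) − 0| = 20/(n + 5) ≤ 20/n.
We need 20/n < eps, i.e. n > 20/eps.
Take N = 20/eps. If n > N then |20/(n + 5)| ≤ 20/n < eps.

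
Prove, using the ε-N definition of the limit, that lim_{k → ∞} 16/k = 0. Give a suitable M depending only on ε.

M = 16/ε

Let ε > 0 be given. For k ≥ 1, |16/k − 0| = 16/(k) ≤ 16/k.
We need 16/k < ε, i.e. k > 16/ε.
Take M = 16/ε. If k > M then |16/k| ≤ 16/k < ε.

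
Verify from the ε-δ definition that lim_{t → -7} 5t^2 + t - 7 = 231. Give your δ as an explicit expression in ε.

δ = min(1, ε/74)

Let ε > 0. We want δ > 0 such that 0 < |t + 7| < δ implies |(5t^2 + t - 7) − 231| < ε.
(5t^2 + t - 7) − 231 = 5t^2 + t - 238 = (t + 7)(5t - 34).
So |(5t^2 + t - 7) − 231| = |t + 7|·|5t - 34|.
Assume first that |t + 7| < 1, so |t| < 8. Then |5t - 34| ≤ 5·8 + 34 = 74.
Hence |(5t^2 + t - 7) − 231| ≤ 74|t + 7| < ε provided |t + 7| < ε/74.
Take δ = min(1, ε/74). Then 0 < |t + 7| < δ gives both |t + 7| < 1 and |t + 7| < ε/74, so |(5t^2 + t - 7) − 231| < ε.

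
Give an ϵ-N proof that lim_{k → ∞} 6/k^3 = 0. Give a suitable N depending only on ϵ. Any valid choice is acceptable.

N = (6/ϵ)^{1/3}

Suppose ϵ > 0. For k ≥ 1, |6/k^3 − 0| = 6/k^3.
6/k^3 < ϵ ⇔ k^3 > 6/ϵ ⇔ k > (6/ϵ)^{1/3}.
Take N = (6/ϵ)^{1/3}. Then k > N implies 6/k^3 < ϵ.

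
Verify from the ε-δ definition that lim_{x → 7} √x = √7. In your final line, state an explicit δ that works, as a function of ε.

Fix ε > 0. We want δ > 0 such that 0 < |x − 7| < δ implies |√x − √7| < ε.
Rationalise: √x − √7 = (x − 7)/(√x + √7), so |√x − √7| = |x − 7|/(√x + √7).
Restrict δ ≤ 7 so that |x − 7| < 7 forces x > 0, and then √x + √7 > √7.
Hence |√x − √7| < |x − 7|/√7, which is < ε once |x − 7| < √7·ε.
Take δ = min(7, √7·ε). If 0 < |x − 7| < δ then x > 0 and |√x − √7| < |x − 7|/√7 < ε.

δ = min(7, √7·ε)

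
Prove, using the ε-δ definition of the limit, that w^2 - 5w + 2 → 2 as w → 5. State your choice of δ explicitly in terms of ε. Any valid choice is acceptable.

Let ε > 0 be given. We want δ > 0 such that 0 < |w − 5| < δ implies |(w^2 - 5w + 2) − 2| < ε.
(w^2 - 5w + 2) − 2 = w^2 - 5w = (w − 5)(w).
So |(w^2 - 5w + 2) − 2| = |w − 5|·|w|.
Assume first that |w − 5| < 2, so |w| < 7. Then |w| ≤ 7 = 7.
Hence |(w^2 - 5w + 2) − 2| ≤ 7|w − 5| < ε provided |w − 5| < ε/7.
Take δ = min(2, ε/7). Then 0 < |w − 5| < δ gives both |w − 5| < 2 and |w − 5| < ε/7, so |(w^2 - 5w + 2) − 2| < ε.

δ = min(2, ε/7)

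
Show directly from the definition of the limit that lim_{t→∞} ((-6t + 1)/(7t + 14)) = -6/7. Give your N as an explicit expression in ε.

Let ε > 0 be given. We seek N > 0 such that t > N implies |(-6t + 1)/(7t + 14) + 6/7| < ε.
(-6t + 1)/(7t + 14) + 6/7 = (7(-6t + 1) − (-6)(7t + 14)) / (7(7t + 14)) = 91/(7(7t + 14)).
For t > 0 we have 7t + 14 > 7t, so |(-6t + 1)/(7t + 14) + 6/7| = 91/(7(7t + 14)) < 91/(7·7t) = (13/7)/t.
Thus |(-6t + 1)/(7t + 14) + 6/7| < ε whenever t > (13/7)/ε.
Take N = (13/7)/ε. If t > N then |(-6t + 1)/(7t + 14) + 6/7| < (13/7)/t < ε.

N = (13/7)/ε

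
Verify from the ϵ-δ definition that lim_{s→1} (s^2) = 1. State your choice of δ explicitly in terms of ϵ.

Fix ϵ > 0. We seek δ > 0 with 0 < |s − 1| < δ ⇒ |s^2 − 1| < ϵ.
Factor: s^2 − 1 = (s − 1)(s + 1), so |s^2 − 1| = |s − 1|·|s + 1|.
Restrict δ ≤ 1. Then |s − 1| < 1 gives |s| < 2, so by the triangle inequality |s + 1| ≤ 2 + 1 = 3.
Hence |s^2 − 1| ≤ 3|s − 1|, which is < ϵ once |s − 1| < ϵ/3.
Take δ = min(1, ϵ/3). If 0 < |s − 1| < δ then both bounds hold and |s^2 − 1| ≤ 3|s − 1| < 3·(ϵ/3) = ϵ.

δ = min(1, ϵ/3)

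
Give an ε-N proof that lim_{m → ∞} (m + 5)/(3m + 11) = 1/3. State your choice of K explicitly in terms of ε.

Fix ε > 0. For m ≥ 1, |(m + 5)/(3m + 11) − (1/3)| = |4|/(3(3m + 11)) = 4/(3(3m + 11)).
Since 3m + 11 ≥ 3m for m ≥ 1, this is ≤ 4/(3·3m) = (4/9)/m.
So |(m + 5)/(3m + 11) − (1/3)| < ε whenever m > (4/9)/ε.
Take K = (4/9)/ε. If m > K then |(m + 5)/(3m + 11) − (1/3)| ≤ (4/9)/m < ε.

K = (4/9)/ε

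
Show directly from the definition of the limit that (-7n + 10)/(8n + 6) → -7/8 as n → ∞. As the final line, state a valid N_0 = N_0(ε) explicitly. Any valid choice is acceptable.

N_0 = (61/32)/ε

Let ε > 0 be given. For n ≥ 1, |(-7n + 10)/(8n + 6) + 7/8| = |122|/(8(8n + 6)) = 122/(8(8n + 6)).
Since 8n + 6 ≥ 8n for n ≥ 1, this is ≤ 122/(8·8n) = (61/32)/n.
So |(-7n + 10)/(8n + 6) + 7/8| < ε whenever n > (61/32)/ε.
Take N_0 = (61/32)/ε. If n > N_0 then |(-7n + 10)/(8n + 6) + 7/8| ≤ (61/32)/n < ε.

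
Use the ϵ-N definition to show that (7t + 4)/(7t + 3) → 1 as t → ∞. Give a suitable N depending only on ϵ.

N = (1/7)/ϵ

Let ϵ > 0. We seek N > 0 such that t > N implies |(7t + 4)/(7t + 3) − 1| < ϵ.
(7t + 4)/(7t + 3) − 1 = (7(7t + 4) − 7(7t + 3)) / (7(7t + 3)) = 7/(7(7t + 3)).
For t > 0 we have 7t + 3 > 7t, so |(7t + 4)/(7t + 3) − 1| = 7/(7(7t + 3)) < 7/(7·7t) = (1/7)/t.
Thus |(7t + 4)/(7t + 3) − 1| < ϵ whenever t > (1/7)/ϵ.
Take N = (1/7)/ϵ. If t > N then |(7t + 4)/(7t + 3) − 1| < (1/7)/t < ϵ.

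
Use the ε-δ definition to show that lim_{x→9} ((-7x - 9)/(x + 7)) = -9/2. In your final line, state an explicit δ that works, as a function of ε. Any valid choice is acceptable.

δ = min(8, (16/5)ε)

Suppose ε > 0. We want δ > 0 with 0 < |x − 9| < δ ⇒ |(-7x - 9)/(x + 7) + 9/2| < ε.
Combining over a common denominator, (-7x - 9)/(x + 7) + 9/2 = [(-7x - 9)·16 − (-72)·(x + 7)] / [16·(x + 7)] = -40(x − 9) / (16(x + 7)).
So |(-7x - 9)/(x + 7) + 9/2| = 40|x − 9| / (16·|x + 7|).
Require δ ≤ 8, so |x + 7| ≥ |16| − |x − 9| > 16 − 8 = 8.
Hence |(-7x - 9)/(x + 7) + 9/2| < 40|x − 9|/(16·8) = (5/16)|x − 9|, which is < ε once |x − 9| < (16/5)ε.
Take δ = min(8, (16/5)ε). Then 0 < |x − 9| < δ forces both bounds, so |(-7x - 9)/(x + 7) + 9/2| < ε.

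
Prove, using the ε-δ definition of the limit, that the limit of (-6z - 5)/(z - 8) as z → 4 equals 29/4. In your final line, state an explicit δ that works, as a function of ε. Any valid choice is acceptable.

δ = min(2, (8/53)ε)

Suppose ε > 0. We want δ > 0 with 0 < |z − 4| < δ ⇒ |(-6z - 5)/(z - 8) − (29/4)| < ε.
Combining over a common denominator, (-6z - 5)/(z - 8) − (29/4) = [(-6z - 5)·(-4) − (-29)·(z - 8)] / [(-4)·(z - 8)] = 53(z − 4) / ((-4)(z - 8)).
So |(-6z - 5)/(z - 8) − (29/4)| = 53|z − 4| / (4·|z − 8|).
Restrict δ ≤ 2. Then |z − 4| < 2 gives |z − 8| = |(z − 4) + (-4)| ≥ 4 − 2 = 2.
Hence |(-6z - 5)/(z - 8) − (29/4)| < 53|z − 4|/(4·2) = (53/8)|z − 4|, which is < ε once |z − 4| < (8/53)ε.
Take δ = min(2, (8/53)ε). Then 0 < |z − 4| < δ forces both bounds, so |(-6z - 5)/(z - 8) − (29/4)| < ε.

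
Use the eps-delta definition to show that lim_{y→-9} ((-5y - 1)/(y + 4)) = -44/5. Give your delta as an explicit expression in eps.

Let eps > 0. We want delta > 0 with 0 < |y + 9| < delta ⇒ |(-5y - 1)/(y + 4) + 44/5| < eps.
Combining over a common denominator, (-5y - 1)/(y + 4) + 44/5 = [(-5y - 1)·(-5) − 44·(y + 4)] / [(-5)·(y + 4)] = -19(y + 9) / ((-5)(y + 4)).
So |(-5y - 1)/(y + 4) + 44/5| = 19|y + 9| / (5·|y + 4|).
Require delta ≤ 5/2, so |y + 4| ≥ |-5| − |y + 9| > 5 − 5/2 = 5/2.
Hence |(-5y - 1)/(y + 4) + 44/5| < 19|y + 9|/(5·(5/2)) = (38/25)|y + 9|, which is < eps once |y + 9| < (25/38)eps.
Take delta = min(5/2, (25/38)eps). Then 0 < |y + 9| < delta forces both bounds, so |(-5y - 1)/(y + 4) + 44/5| < eps.

delta = min(5/2, (25/38)eps)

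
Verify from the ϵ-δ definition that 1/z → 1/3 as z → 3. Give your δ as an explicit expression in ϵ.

Fix ϵ > 0. We seek δ > 0 such that 0 < |z − 3| < δ implies |1/z − (1/3)| < ϵ.
|1/z − (1/3)| = |3 − z|/(3·|z|) = |z − 3|/(3|z|).
Require δ ≤ 3/2 so that |z| > 3 − 3/2 = 3/2, hence 3|z| > 9/2.
Then |1/z − (1/3)| < |z − 3|/(9/2), which is < ϵ when |z − 3| < (9/2)ϵ.
Take δ = min(3/2, (9/2)ϵ). Then 0 < |z − 3| < δ gives both |z − 3| < 3/2 and |z − 3| < (9/2)ϵ, so |1/z − (1/3)| < ϵ.

δ = min(3/2, (9/2)ϵ)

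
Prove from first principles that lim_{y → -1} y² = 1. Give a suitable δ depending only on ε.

δ = min(1, ε/3)

Fix ε > 0. We seek δ > 0 with 0 < |y + 1| < δ ⇒ |y² − 1| < ε.
Factor: y² − 1 = (y + 1)(y - 1), so |y² − 1| = |y + 1|·|y - 1|.
Restrict δ ≤ 1. Then |y + 1| < 1 gives |y| < 2, so by the triangle inequality |y - 1| ≤ 2 + 1 = 3.
Hence |y² − 1| ≤ 3|y + 1|, which is < ε once |y + 1| < ε/3.
Take δ = min(1, ε/3). If 0 < |y + 1| < δ then both bounds hold and |y² − 1| ≤ 3|y + 1| < 3·(ε/3) = ε.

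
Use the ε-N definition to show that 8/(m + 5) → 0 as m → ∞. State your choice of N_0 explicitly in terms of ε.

N_0 = 8/ε

Fix ε > 0. For m ≥ 1, |8/(m + 5) − 0| = 8/(m + 5) ≤ 8/m.
We need 8/m < ε, i.e. m > 8/ε.
Take N_0 = 8/ε. If m > N_0 then |8/(m + 5)| ≤ 8/m < ε.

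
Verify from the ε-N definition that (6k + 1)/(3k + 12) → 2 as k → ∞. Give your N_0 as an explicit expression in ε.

N_0 = (23/3)/ε

Let ε > 0 be given. For k ≥ 1, |(6k + 1)/(3k + 12) − 2| = |-69|/(3(3k + 12)) = 69/(3(3k + 12)).
Since 3k + 12 ≥ 3k for k ≥ 1, this is ≤ 69/(3·3k) = (23/3)/k.
So |(6k + 1)/(3k + 12) − 2| < ε whenever k > (23/3)/ε.
Take N_0 = (23/3)/ε. If k > N_0 then |(6k + 1)/(3k + 12) − 2| ≤ (23/3)/k < ε.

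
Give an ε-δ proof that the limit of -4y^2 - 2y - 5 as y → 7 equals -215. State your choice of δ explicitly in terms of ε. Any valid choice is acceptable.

δ = min(2, ε/66)

Let ε > 0. We want δ > 0 such that 0 < |y − 7| < δ implies |(-4y^2 - 2y - 5) + 215| < ε.
(-4y^2 - 2y - 5) + 215 = -4y^2 - 2y + 210 = (y − 7)(-4y - 30).
So |(-4y^2 - 2y - 5) + 215| = |y − 7|·|-4y - 30|.
Require δ ≤ 2. Then |y − 7| < 2 gives |y| < 9, and by the triangle inequality |-4y - 30| ≤ 4·9 + 30 = 66.
Hence |(-4y^2 - 2y - 5) + 215| ≤ 66|y − 7| < ε provided |y − 7| < ε/66.
Take δ = min(2, ε/66). Then 0 < |y − 7| < δ gives both |y − 7| < 2 and |y − 7| < ε/66, so |(-4y^2 - 2y - 5) + 215| < ε.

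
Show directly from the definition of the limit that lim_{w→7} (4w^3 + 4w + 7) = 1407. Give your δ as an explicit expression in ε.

Suppose ε > 0. We want δ > 0 such that 0 < |w − 7| < δ implies |(4w^3 + 4w + 7) − 1407| < ε.
(4w^3 + 4w + 7) − 1407 = 4w^3 + 4w - 1400 = (w − 7)(4w^2 + 28w + 200).
So |(4w^3 + 4w + 7) − 1407| = |w − 7|·|4w^2 + 28w + 200|.
Require δ ≤ 2. Then |w − 7| < 2 gives |w| < 9, and by the triangle inequality |4w^2 + 28w + 200| ≤ 4·9^2 + 28·9 + 200 = 776.
Hence |(4w^3 + 4w + 7) − 1407| ≤ 776|w − 7| < ε provided |w − 7| < ε/776.
Take δ = min(2, ε/776). Then 0 < |w − 7| < δ gives both |w − 7| < 2 and |w − 7| < ε/776, so |(4w^3 + 4w + 7) − 1407| < ε.

δ = min(2, ε/776)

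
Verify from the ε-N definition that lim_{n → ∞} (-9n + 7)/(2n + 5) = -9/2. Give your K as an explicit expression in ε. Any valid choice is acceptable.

K = (59/4)/ε

Suppose ε > 0. For n ≥ 1, |(-9n + 7)/(2n + 5) + 9/2| = |59|/(2(2n + 5)) = 59/(2(2n + 5)).
Since 2n + 5 ≥ 2n for n ≥ 1, this is ≤ 59/(2·2n) = (59/4)/n.
So |(-9n + 7)/(2n + 5) + 9/2| < ε whenever n > (59/4)/ε.
Take K = (59/4)/ε. If n > K then |(-9n + 7)/(2n + 5) + 9/2| ≤ (59/4)/n < ε.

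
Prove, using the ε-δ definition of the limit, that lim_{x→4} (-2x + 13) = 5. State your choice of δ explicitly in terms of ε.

Let ε > 0. We need δ > 0 so that 0 < |x − 4| < δ implies |(-2x + 13) − 5| < ε.
|(-2x + 13) − 5| = |-2x + 8| = 2|x − 4|.
Thus it suffices that |x − 4| < ε/2.
Take δ = ε/2. If 0 < |x − 4| < δ then |(-2x + 13) − 5| = 2|x − 4| < 2·(ε/2) = ε.

δ = ε/2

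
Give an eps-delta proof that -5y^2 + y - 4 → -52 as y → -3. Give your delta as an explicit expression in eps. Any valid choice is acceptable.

delta = min(1, eps/36)

Let eps > 0. We want delta > 0 such that 0 < |y + 3| < delta implies |(-5y^2 + y - 4) + 52| < eps.
(-5y^2 + y - 4) + 52 = -5y^2 + y + 48 = (y + 3)(-5y + 16).
So |(-5y^2 + y - 4) + 52| = |y + 3|·|-5y + 16|.
Require delta ≤ 1. Then |y + 3| < 1 gives |y| < 4, and by the triangle inequality |-5y + 16| ≤ 5·4 + 16 = 36.
Hence |(-5y^2 + y - 4) + 52| ≤ 36|y + 3| < eps provided |y + 3| < eps/36.
Choosing delta = min(1, eps/36) ensures both conditions, hence |(-5y^2 + y - 4) + 52| < eps.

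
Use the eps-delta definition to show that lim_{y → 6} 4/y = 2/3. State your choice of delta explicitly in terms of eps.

Let eps > 0 be given. We seek delta > 0 such that 0 < |y − 6| < delta implies |4/y − (2/3)| < eps.
|4/y − (2/3)| = 4·|6 − y|/(6·|y|) = 4|y − 6|/(6|y|).
Restrict delta ≤ 3. Then |y − 6| < 3 gives |y| > 3, so 6|y| > 18.
Then |4/y − (2/3)| < 4|y − 6|/18, which is < eps when |y − 6| < (9/2)eps.
Take delta = min(3, (9/2)eps). Then 0 < |y − 6| < delta gives both |y − 6| < 3 and |y − 6| < (9/2)eps, so |4/y − (2/3)| < eps.

delta = min(3, (9/2)eps)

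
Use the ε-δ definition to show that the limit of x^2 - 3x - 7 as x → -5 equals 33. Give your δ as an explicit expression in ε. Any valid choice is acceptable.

δ = min(2, ε/15)

Fix ε > 0. We want δ > 0 such that 0 < |x + 5| < δ implies |(x^2 - 3x - 7) − 33| < ε.
(x^2 - 3x - 7) − 33 = x^2 - 3x - 40 = (x + 5)(x - 8).
So |(x^2 - 3x - 7) − 33| = |x + 5|·|x - 8|.
Require δ ≤ 2. Then |x + 5| < 2 gives |x| < 7, and by the triangle inequality |x - 8| ≤ 7 + 8 = 15.
Hence |(x^2 - 3x - 7) − 33| ≤ 15|x + 5| < ε provided |x + 5| < ε/15.
Choosing δ = min(2, ε/15) ensures both conditions, hence |(x^2 - 3x - 7) − 33| < ε.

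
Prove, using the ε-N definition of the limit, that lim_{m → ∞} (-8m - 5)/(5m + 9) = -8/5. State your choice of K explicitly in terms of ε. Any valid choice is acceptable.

K = (47/25)/ε

Let ε > 0 be given. For m ≥ 1, |(-8m - 5)/(5m + 9) + 8/5| = |47|/(5(5m + 9)) = 47/(5(5m + 9)).
Since 5m + 9 ≥ 5m for m ≥ 1, this is ≤ 47/(5·5m) = (47/25)/m.
So |(-8m - 5)/(5m + 9) + 8/5| < ε whenever m > (47/25)/ε.
Take K = (47/25)/ε. If m > K then |(-8m - 5)/(5m + 9) + 8/5| ≤ (47/25)/m < ε.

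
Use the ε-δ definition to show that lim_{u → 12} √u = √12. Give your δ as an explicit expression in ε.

δ = min(12, √12·ε)

Let ε > 0. We want δ > 0 such that 0 < |u − 12| < δ implies |√u − √12| < ε.
Multiplying by the conjugate, |√u − √12| = |u − 12|/(√u + √12).
Restrict δ ≤ 12 so that |u − 12| < 12 forces u > 0, and then √u + √12 > √12.
Hence |√u − √12| < |u − 12|/√12, which is < ε once |u − 12| < √12·ε.
Take δ = min(12, √12·ε). If 0 < |u − 12| < δ then u > 0 and |√u − √12| < |u − 12|/√12 < ε.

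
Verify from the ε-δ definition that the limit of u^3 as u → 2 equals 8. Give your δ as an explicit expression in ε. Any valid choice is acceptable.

Fix ε > 0. We seek δ > 0 with 0 < |u − 2| < δ ⇒ |u^3 − 8| < ε.
Factor: u^3 − 8 = (u − 2)(u^2 + 2u + 4), so |u^3 − 8| = |u − 2|·|u^2 + 2u + 4|.
Restrict δ ≤ 1. Then |u − 2| < 1 gives |u| < 3, so by the triangle inequality |u^2 + 2u + 4| ≤ 3^2 + 2·3 + 4 = 19.
Hence |u^3 − 8| ≤ 19|u − 2|, which is < ε once |u − 2| < ε/19.
Take δ = min(1, ε/19). If 0 < |u − 2| < δ then both bounds hold and |u^3 − 8| ≤ 19|u − 2| < 19·(ε/19) = ε.

δ = min(1, ε/19)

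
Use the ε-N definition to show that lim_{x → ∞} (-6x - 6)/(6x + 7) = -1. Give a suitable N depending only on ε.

N = (1/6)/ε

Fix ε > 0. We seek N > 0 such that x > N implies |(-6x - 6)/(6x + 7) + 1| < ε.
(-6x - 6)/(6x + 7) + 1 = (6(-6x - 6) − (-6)(6x + 7)) / (6(6x + 7)) = 6/(6(6x + 7)).
For x > 0 we have 6x + 7 > 6x, so |(-6x - 6)/(6x + 7) + 1| = 6/(6(6x + 7)) < 6/(6·6x) = (1/6)/x.
Thus |(-6x - 6)/(6x + 7) + 1| < ε whenever x > (1/6)/ε.
Take N = (1/6)/ε. If x > N then |(-6x - 6)/(6x + 7) + 1| < (1/6)/x < ε.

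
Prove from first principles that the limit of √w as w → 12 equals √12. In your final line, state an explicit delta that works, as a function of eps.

delta = min(12, √12·eps)

Let eps > 0. We want delta > 0 such that 0 < |w − 12| < delta implies |√w − √12| < eps.
Rationalise: √w − √12 = (w − 12)/(√w + √12), so |√w − √12| = |w − 12|/(√w + √12).
Restrict delta ≤ 12 so that |w − 12| < 12 forces w > 0, and then √w + √12 > √12.
Hence |√w − √12| < |w − 12|/√12, which is < eps once |w − 12| < √12·eps.
Take delta = min(12, √12·eps). If 0 < |w − 12| < delta then w > 0 and |√w − √12| < |w − 12|/√12 < eps.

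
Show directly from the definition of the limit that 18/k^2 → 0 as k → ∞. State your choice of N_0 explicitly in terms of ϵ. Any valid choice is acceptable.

N_0 = (18/ϵ)^{1/2}

Let ϵ > 0. For k ≥ 1, |18/k^2 − 0| = 18/k^2.
18/k^2 < ϵ ⇔ k^2 > 18/ϵ ⇔ k > (18/ϵ)^{1/2}.
Take N_0 = (18/ϵ)^{1/2}. Then k > N_0 implies 18/k^2 < ϵ.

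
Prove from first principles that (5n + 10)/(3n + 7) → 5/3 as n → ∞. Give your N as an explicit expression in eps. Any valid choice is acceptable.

N = (5/9)/eps

Let eps > 0. For n ≥ 1, |(5n + 10)/(3n + 7) − (5/3)| = |-5|/(3(3n + 7)) = 5/(3(3n + 7)).
Since 3n + 7 ≥ 3n for n ≥ 1, this is ≤ 5/(3·3n) = (5/9)/n.
So |(5n + 10)/(3n + 7) − (5/3)| < eps whenever n > (5/9)/eps.
Take N = (5/9)/eps. If n > N then |(5n + 10)/(3n + 7) − (5/3)| ≤ (5/9)/n < eps.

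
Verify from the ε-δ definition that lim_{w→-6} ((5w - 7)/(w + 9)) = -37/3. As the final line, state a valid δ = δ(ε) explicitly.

Let ε > 0. We want δ > 0 with 0 < |w + 6| < δ ⇒ |(5w - 7)/(w + 9) + 37/3| < ε.
Combining over a common denominator, (5w - 7)/(w + 9) + 37/3 = [(5w - 7)·3 − (-37)·(w + 9)] / [3·(w + 9)] = 52(w + 6) / (3(w + 9)).
So |(5w - 7)/(w + 9) + 37/3| = 52|w + 6| / (3·|w + 9|).
Require δ ≤ 3/2, so |w + 9| ≥ |3| − |w + 6| > 3 − 3/2 = 3/2.
Hence |(5w - 7)/(w + 9) + 37/3| < 52|w + 6|/(3·(3/2)) = (104/9)|w + 6|, which is < ε once |w + 6| < (9/104)ε.
Take δ = min(3/2, (9/104)ε). Then 0 < |w + 6| < δ forces both bounds, so |(5w - 7)/(w + 9) + 37/3| < ε.

δ = min(3/2, (9/104)ε)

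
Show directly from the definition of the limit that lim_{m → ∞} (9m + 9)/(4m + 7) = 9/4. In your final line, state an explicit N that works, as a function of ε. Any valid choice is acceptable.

N = (27/16)/ε

Fix ε > 0. For m ≥ 1, |(9m + 9)/(4m + 7) − (9/4)| = |-27|/(4(4m + 7)) = 27/(4(4m + 7)).
Since 4m + 7 ≥ 4m for m ≥ 1, this is ≤ 27/(4·4m) = (27/16)/m.
So |(9m + 9)/(4m + 7) − (9/4)| < ε whenever m > (27/16)/ε.
Take N = (27/16)/ε. If m > N then |(9m + 9)/(4m + 7) − (9/4)| ≤ (27/16)/m < ε.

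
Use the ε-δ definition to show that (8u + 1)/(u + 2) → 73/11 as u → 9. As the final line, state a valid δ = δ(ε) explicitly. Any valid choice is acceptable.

Let ε > 0 be given. We want δ > 0 with 0 < |u − 9| < δ ⇒ |(8u + 1)/(u + 2) − (73/11)| < ε.
Combining over a common denominator, (8u + 1)/(u + 2) − (73/11) = [(8u + 1)·11 − 73·(u + 2)] / [11·(u + 2)] = 15(u − 9) / (11(u + 2)).
So |(8u + 1)/(u + 2) − (73/11)| = 15|u − 9| / (11·|u + 2|).
Restrict δ ≤ 11/2. Then |u − 9| < 11/2 gives |u + 2| = |(u − 9) + 11| ≥ 11 − 11/2 = 11/2.
Hence |(8u + 1)/(u + 2) − (73/11)| < 15|u − 9|/(11·(11/2)) = (30/121)|u − 9|, which is < ε once |u − 9| < (121/30)ε.
Take δ = min(11/2, (121/30)ε). Then 0 < |u − 9| < δ forces both bounds, so |(8u + 1)/(u + 2) − (73/11)| < ε.

δ = min(11/2, (121/30)ε)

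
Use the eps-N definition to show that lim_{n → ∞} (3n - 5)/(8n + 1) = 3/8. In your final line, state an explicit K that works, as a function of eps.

K = (43/64)/eps

Let eps > 0 be given. For n ≥ 1, |(3n - 5)/(8n + 1) − (3/8)| = |-43|/(8(8n + 1)) = 43/(8(8n + 1)).
Since 8n + 1 ≥ 8n for n ≥ 1, this is ≤ 43/(8·8n) = (43/64)/n.
So |(3n - 5)/(8n + 1) − (3/8)| < eps whenever n > (43/64)/eps.
Take K = (43/64)/eps. If n > K then |(3n - 5)/(8n + 1) − (3/8)| ≤ (43/64)/n < eps.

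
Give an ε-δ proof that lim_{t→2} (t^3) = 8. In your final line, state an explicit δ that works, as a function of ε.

Fix ε > 0. We seek δ > 0 with 0 < |t − 2| < δ ⇒ |t^3 − 8| < ε.
Factor: t^3 − 8 = (t − 2)(t^2 + 2t + 4), so |t^3 − 8| = |t − 2|·|t^2 + 2t + 4|.
Impose δ ≤ 2 so that |t| < 4; then |t^2 + 2t + 4| ≤ 28.
Hence |t^3 − 8| ≤ 28|t − 2|, which is < ε once |t − 2| < ε/28.
Take δ = min(2, ε/28). If 0 < |t − 2| < δ then both bounds hold and |t^3 − 8| ≤ 28|t − 2| < 28·(ε/28) = ε.

δ = min(2, ε/28)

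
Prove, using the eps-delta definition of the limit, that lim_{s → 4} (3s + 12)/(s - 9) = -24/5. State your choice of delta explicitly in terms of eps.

Let eps > 0 be given. We want delta > 0 with 0 < |s − 4| < delta ⇒ |(3s + 12)/(s - 9) + 24/5| < eps.
Combining over a common denominator, (3s + 12)/(s - 9) + 24/5 = [(3s + 12)·(-5) − 24·(s - 9)] / [(-5)·(s - 9)] = -39(s − 4) / ((-5)(s - 9)).
So |(3s + 12)/(s - 9) + 24/5| = 39|s − 4| / (5·|s − 9|).
Require delta ≤ 5/2, so |s − 9| ≥ |-5| − |s − 4| > 5 − 5/2 = 5/2.
Hence |(3s + 12)/(s - 9) + 24/5| < 39|s − 4|/(5·(5/2)) = (78/25)|s − 4|, which is < eps once |s − 4| < (25/78)eps.
Take delta = min(5/2, (25/78)eps). Then 0 < |s − 4| < delta forces both bounds, so |(3s + 12)/(s - 9) + 24/5| < eps.

delta = min(5/2, (25/78)eps)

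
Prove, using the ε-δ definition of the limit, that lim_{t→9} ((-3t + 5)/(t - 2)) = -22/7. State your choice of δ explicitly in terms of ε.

δ = min(7/2, (49/2)ε)

Suppose ε > 0. We want δ > 0 with 0 < |t − 9| < δ ⇒ |(-3t + 5)/(t - 2) + 22/7| < ε.
Combining over a common denominator, (-3t + 5)/(t - 2) + 22/7 = [(-3t + 5)·7 − (-22)·(t - 2)] / [7·(t - 2)] = 1(t − 9) / (7(t - 2)).
So |(-3t + 5)/(t - 2) + 22/7| = |t − 9| / (7·|t − 2|).
Require δ ≤ 7/2, so |t − 2| ≥ |7| − |t − 9| > 7 − 7/2 = 7/2.
Hence |(-3t + 5)/(t - 2) + 22/7| < |t − 9|/(7·(7/2)) = (2/49)|t − 9|, which is < ε once |t − 9| < (49/2)ε.
Take δ = min(7/2, (49/2)ε). Then 0 < |t − 9| < δ forces both bounds, so |(-3t + 5)/(t - 2) + 22/7| < ε.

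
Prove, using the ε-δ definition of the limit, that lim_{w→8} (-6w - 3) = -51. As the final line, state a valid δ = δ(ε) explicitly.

δ = ε/6

Let ε > 0 be given. We need δ > 0 so that 0 < |w − 8| < δ implies |(-6w - 3) + 51| < ε.
Since (-6w - 3) + 51 = -6(w − 8), we have |(-6w - 3) + 51| = 6|w − 8|.
So 6|w − 8| < ε exactly when |w − 8| < ε/6.
Take δ = ε/6. If 0 < |w − 8| < δ then |(-6w - 3) + 51| = 6|w − 8| < 6·(ε/6) = ε.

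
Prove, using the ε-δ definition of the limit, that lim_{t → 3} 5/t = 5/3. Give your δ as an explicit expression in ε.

δ = min(3/2, (9/10)ε)

Let ε > 0 be given. We seek δ > 0 such that 0 < |t − 3| < δ implies |5/t − (5/3)| < ε.
|5/t − (5/3)| = 5·|3 − t|/(3·|t|) = 5|t − 3|/(3|t|).
Require δ ≤ 3/2 so that |t| > 3 − 3/2 = 3/2, hence 3|t| > 9/2.
Then |5/t − (5/3)| < 5|t − 3|/(9/2), which is < ε when |t − 3| < (9/10)ε.
Take δ = min(3/2, (9/10)ε). Then 0 < |t − 3| < δ gives both |t − 3| < 3/2 and |t − 3| < (9/10)ε, so |5/t − (5/3)| < ε.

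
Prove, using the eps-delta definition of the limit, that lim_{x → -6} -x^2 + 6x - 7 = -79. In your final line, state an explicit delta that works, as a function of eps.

delta = min(1, eps/19)

Let eps > 0. We want delta > 0 such that 0 < |x + 6| < delta implies |(-x^2 + 6x - 7) + 79| < eps.
(-x^2 + 6x - 7) + 79 = -x^2 + 6x + 72 = (x + 6)(-x + 12).
So |(-x^2 + 6x - 7) + 79| = |x + 6|·|-x + 12|.
Require delta ≤ 1. Then |x + 6| < 1 gives |x| < 7, and by the triangle inequality |-x + 12| ≤ 7 + 12 = 19.
Hence |(-x^2 + 6x - 7) + 79| ≤ 19|x + 6| < eps provided |x + 6| < eps/19.
Take delta = min(1, eps/19). Then 0 < |x + 6| < delta gives both |x + 6| < 1 and |x + 6| < eps/19, so |(-x^2 + 6x - 7) + 79| < eps.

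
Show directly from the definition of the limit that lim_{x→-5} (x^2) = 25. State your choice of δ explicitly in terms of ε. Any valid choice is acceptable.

δ = min(1, ε/11)

Suppose ε > 0. We seek δ > 0 with 0 < |x + 5| < δ ⇒ |x^2 − 25| < ε.
Factor: x^2 − 25 = (x + 5)(x - 5), so |x^2 − 25| = |x + 5|·|x - 5|.
Restrict δ ≤ 1. Then |x + 5| < 1 gives |x| < 6, so by the triangle inequality |x - 5| ≤ 6 + 5 = 11.
Hence |x^2 − 25| ≤ 11|x + 5|, which is < ε once |x + 5| < ε/11.
Take δ = min(1, ε/11). If 0 < |x + 5| < δ then both bounds hold and |x^2 − 25| ≤ 11|x + 5| < 11·(ε/11) = ε.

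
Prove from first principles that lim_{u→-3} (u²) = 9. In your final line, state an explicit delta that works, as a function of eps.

Fix eps > 0. We seek delta > 0 with 0 < |u + 3| < delta ⇒ |u² − 9| < eps.
Factor: u² − 9 = (u + 3)(u - 3), so |u² − 9| = |u + 3|·|u - 3|.
Restrict delta ≤ 2. Then |u + 3| < 2 gives |u| < 5, so by the triangle inequality |u - 3| ≤ 5 + 3 = 8.
Hence |u² − 9| ≤ 8|u + 3|, which is < eps once |u + 3| < eps/8.
Take delta = min(2, eps/8). If 0 < |u + 3| < delta then both bounds hold and |u² − 9| ≤ 8|u + 3| < 8·(eps/8) = eps.

delta = min(2, eps/8)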